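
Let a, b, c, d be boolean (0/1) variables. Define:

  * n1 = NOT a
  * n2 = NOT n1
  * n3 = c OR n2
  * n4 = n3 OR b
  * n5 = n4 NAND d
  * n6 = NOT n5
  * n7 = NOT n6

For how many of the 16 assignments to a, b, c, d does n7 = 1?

9

n7 = NOT n6 must be 1, so n6 = 0.
Enumerating the 16 input combinations, 9 give n7 = 1 and 7 give n7 = 0.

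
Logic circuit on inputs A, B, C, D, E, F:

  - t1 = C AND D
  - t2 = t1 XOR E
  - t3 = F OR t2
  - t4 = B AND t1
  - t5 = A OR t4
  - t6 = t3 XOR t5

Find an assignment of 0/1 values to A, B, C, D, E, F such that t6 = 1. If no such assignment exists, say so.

A=1, B=1, C=0, D=1, E=0, F=0

Check with A=1, B=1, C=0, D=1, E=0, F=0:
t1 = C AND D = 0 AND 1 = 0
t2 = t1 XOR E = 0 XOR 0 = 0
t3 = F OR t2 = 0 OR 0 = 0
t4 = B AND t1 = 1 AND 0 = 0
t5 = A OR t4 = 1 OR 0 = 1
t6 = t3 XOR t5 = 0 XOR 1 = 1
So t6 = 1 as required.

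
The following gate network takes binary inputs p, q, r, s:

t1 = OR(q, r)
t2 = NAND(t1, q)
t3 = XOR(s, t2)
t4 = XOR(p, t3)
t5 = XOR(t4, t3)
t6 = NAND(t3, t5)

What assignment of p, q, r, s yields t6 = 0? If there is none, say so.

t6 = NAND(t3, t5) must be 0, so both t3 = 1 and t5 = 1.
t3 = XOR(s, t2) must be 1, so s and t2 differ.
t5 = XOR(t4, t3) must be 1, so t4 and t3 differ.
Check with p=1 q=1 r=0 s=1:
t1 = OR(q, r) = OR(1, 0) = 1
t2 = NAND(t1, q) = NAND(1, 1) = 0
t3 = XOR(s, t2) = XOR(1, 0) = 1
t4 = XOR(p, t3) = XOR(1, 1) = 0
t5 = XOR(t4, t3) = XOR(0, 1) = 1
t6 = NAND(t3, t5) = NAND(1, 1) = 0
So t6 = 0 as required.

p=1 q=1 r=0 s=1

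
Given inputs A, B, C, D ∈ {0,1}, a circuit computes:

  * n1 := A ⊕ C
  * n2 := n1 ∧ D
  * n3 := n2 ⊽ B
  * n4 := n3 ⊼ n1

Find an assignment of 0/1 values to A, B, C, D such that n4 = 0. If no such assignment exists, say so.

n4 = n3 ⊼ n1 must be 0, so both n3 = 1 and n1 = 1.
Check with A=0, B=0, C=1, D=0:
n1 = A ⊕ C = 0 ⊕ 1 = 1
n2 = n1 ∧ D = 1 ∧ 0 = 0
n3 = n2 ⊽ B = 0 ⊽ 0 = 1
n4 = n3 ⊼ n1 = 1 ⊼ 1 = 0
So n4 = 0 as required.

A=0, B=0, C=1, D=0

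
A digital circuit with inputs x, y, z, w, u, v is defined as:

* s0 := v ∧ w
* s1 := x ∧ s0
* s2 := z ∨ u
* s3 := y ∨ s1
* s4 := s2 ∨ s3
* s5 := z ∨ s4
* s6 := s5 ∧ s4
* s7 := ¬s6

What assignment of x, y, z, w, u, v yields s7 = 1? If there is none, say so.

x=1 y=0 z=0 w=0 u=0 v=1

s7 = ¬s6 must be 1, so s6 = 0.
s6 = s5 ∧ s4 must be 0, so at least one of s5, s4 is 0.
Check with x=1 y=0 z=0 w=0 u=0 v=1:
s0 = v ∧ w = 1 ∧ 0 = 0
s1 = x ∧ s0 = 1 ∧ 0 = 0
s2 = z ∨ u = 0 ∨ 0 = 0
s3 = y ∨ s1 = 0 ∨ 0 = 0
s4 = s2 ∨ s3 = 0 ∨ 0 = 0
s5 = z ∨ s4 = 0 ∨ 0 = 0
s6 = s5 ∧ s4 = 0 ∧ 0 = 0
s7 = ¬s6 = ¬0 = 1
So s7 = 1 as required.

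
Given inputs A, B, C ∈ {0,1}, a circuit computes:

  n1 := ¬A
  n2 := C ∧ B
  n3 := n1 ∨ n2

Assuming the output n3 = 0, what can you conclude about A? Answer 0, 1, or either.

n3 = n1 ∨ n2 must be 0, so both n1 = 0 and n2 = 0.
Every assignment with n3 = 0 has A = 1; there are 3 such assignment(s).
  A=1, B=0, C=0
  A=1, B=0, C=1
  A=1, B=1, C=0

1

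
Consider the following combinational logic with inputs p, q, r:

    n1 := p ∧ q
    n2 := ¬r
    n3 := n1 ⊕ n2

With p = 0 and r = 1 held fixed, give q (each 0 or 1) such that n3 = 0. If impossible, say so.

q=1

n3 = n1 ⊕ n2 must be 0, so n1 and n2 are equal.
Check with p = 0 and r = 1 and q=1:
n1 = p ∧ q = 0 ∧ 1 = 0
n2 = ¬r = ¬1 = 0
n3 = n1 ⊕ n2 = 0 ⊕ 0 = 0
So n3 = 0.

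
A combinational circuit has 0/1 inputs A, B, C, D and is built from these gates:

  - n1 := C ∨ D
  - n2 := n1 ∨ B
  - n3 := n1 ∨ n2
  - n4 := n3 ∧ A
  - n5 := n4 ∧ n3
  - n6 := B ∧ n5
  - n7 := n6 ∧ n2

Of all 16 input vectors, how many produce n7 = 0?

12

n7 = n6 ∧ n2 must be 0, so at least one of n6, n2 is 0.
Enumerating the 16 input combinations, 12 give n7 = 0 and 4 give n7 = 1.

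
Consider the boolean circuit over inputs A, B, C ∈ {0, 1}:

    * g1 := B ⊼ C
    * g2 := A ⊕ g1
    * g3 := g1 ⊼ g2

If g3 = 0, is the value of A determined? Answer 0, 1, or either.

g3 = g1 ⊼ g2 must be 0, so both g1 = 1 and g2 = 1.
Every assignment with g3 = 0 has A = 0; there are 3 such assignment(s).
  A=0, B=0, C=0
  A=0, B=0, C=1
  A=0, B=1, C=0

0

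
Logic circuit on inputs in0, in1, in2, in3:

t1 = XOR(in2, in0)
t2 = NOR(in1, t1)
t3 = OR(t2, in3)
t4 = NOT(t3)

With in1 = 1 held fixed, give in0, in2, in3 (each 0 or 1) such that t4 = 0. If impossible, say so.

in0=0 in2=1 in3=1

Check with in1 = 1 and in0=0, in2=1, in3=1:
t1 = XOR(in2, in0) = XOR(1, 0) = 1
t2 = NOR(in1, t1) = NOR(1, 1) = 0
t3 = OR(t2, in3) = OR(0, 1) = 1
t4 = NOT(t3) = NOT 1 = 0
So t4 = 0.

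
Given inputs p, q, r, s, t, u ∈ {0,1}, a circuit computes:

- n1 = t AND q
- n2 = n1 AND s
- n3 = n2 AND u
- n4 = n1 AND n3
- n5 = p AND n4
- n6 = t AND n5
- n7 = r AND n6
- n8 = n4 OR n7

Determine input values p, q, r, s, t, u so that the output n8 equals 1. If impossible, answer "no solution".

p=0, q=1, r=1, s=1, t=1, u=1

n8 = n4 OR n7 must be 1, so at least one of n4, n7 is 1.
Check with p=0, q=1, r=1, s=1, t=1, u=1:
n1 = t AND q = 1 AND 1 = 1
n2 = n1 AND s = 1 AND 1 = 1
n3 = n2 AND u = 1 AND 1 = 1
n4 = n1 AND n3 = 1 AND 1 = 1
n5 = p AND n4 = 0 AND 1 = 0
n6 = t AND n5 = 1 AND 0 = 0
n7 = r AND n6 = 1 AND 0 = 0
n8 = n4 OR n7 = 1 OR 0 = 1
So n8 = 1 as required.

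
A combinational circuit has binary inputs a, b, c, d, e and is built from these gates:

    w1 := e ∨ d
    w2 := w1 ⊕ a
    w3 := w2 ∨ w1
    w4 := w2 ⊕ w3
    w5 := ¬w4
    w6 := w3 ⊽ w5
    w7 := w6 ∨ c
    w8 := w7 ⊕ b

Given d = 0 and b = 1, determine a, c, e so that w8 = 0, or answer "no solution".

a=0, c=1, e=0

w8 = w7 ⊕ b must be 0, so w7 and b are equal.
Check with d = 0 and b = 1 and a=0, c=1, e=0:
w1 = e ∨ d = 0 ∨ 0 = 0
w2 = w1 ⊕ a = 0 ⊕ 0 = 0
w3 = w2 ∨ w1 = 0 ∨ 0 = 0
w4 = w2 ⊕ w3 = 0 ⊕ 0 = 0
w5 = ¬w4 = ¬0 = 1
w6 = w3 ⊽ w5 = 0 ⊽ 1 = 0
w7 = w6 ∨ c = 0 ∨ 1 = 1
w8 = w7 ⊕ b = 1 ⊕ 1 = 0
So w8 = 0.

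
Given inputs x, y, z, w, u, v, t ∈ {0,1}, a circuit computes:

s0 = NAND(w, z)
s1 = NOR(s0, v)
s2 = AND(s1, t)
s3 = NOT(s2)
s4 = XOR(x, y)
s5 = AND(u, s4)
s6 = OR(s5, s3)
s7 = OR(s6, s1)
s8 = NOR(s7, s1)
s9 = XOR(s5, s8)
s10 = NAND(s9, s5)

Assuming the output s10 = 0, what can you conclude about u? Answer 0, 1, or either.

1

s10 = NAND(s9, s5) must be 0, so both s9 = 1 and s5 = 1.
Every assignment with s10 = 0 has u = 1; there are 32 such assignment(s).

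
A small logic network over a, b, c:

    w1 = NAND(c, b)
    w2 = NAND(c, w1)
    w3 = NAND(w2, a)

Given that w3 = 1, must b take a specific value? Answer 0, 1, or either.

either

Both values of b occur among assignments with w3 = 1:
  b=0: a=0, b=0, c=0
  b=1: a=0, b=1, c=0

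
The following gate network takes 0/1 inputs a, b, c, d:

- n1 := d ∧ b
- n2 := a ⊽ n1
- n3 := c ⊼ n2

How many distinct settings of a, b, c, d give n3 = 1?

n3 = c ⊼ n2 must be 1, so at least one of c, n2 is 0.
Enumerating the 16 input combinations, 13 give n3 = 1 and 3 give n3 = 0.

13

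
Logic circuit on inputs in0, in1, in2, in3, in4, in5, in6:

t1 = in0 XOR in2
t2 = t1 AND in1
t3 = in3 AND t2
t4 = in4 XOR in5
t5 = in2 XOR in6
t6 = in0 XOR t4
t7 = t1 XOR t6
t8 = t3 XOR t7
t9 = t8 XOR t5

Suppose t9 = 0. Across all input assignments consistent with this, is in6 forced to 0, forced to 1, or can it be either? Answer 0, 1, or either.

either

Both values of in6 occur among assignments with t9 = 0:
  in6=0: in0=0, in1=0, in2=0, in3=0, in4=0, in5=0, in6=0
  in6=1: in0=0, in1=0, in2=0, in3=0, in4=0, in5=1, in6=1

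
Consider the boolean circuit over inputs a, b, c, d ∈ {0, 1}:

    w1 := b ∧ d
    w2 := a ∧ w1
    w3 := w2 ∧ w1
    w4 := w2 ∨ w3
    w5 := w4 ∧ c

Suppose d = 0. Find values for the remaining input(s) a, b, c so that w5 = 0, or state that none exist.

a=1, b=1, c=0

w5 = w4 ∧ c must be 0, so at least one of w4, c is 0.
Check with d = 0 and a=1, b=1, c=0:
w1 = b ∧ d = 1 ∧ 0 = 0
w2 = a ∧ w1 = 1 ∧ 0 = 0
w3 = w2 ∧ w1 = 0 ∧ 0 = 0
w4 = w2 ∨ w3 = 0 ∨ 0 = 0
w5 = w4 ∧ c = 0 ∧ 0 = 0
So w5 = 0.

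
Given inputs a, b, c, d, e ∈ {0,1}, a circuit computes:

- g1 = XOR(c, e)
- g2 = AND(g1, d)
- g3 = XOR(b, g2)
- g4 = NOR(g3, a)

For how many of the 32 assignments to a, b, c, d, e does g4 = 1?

g4 = NOR(g3, a) must be 1, so both g3 = 0 and a = 0.
g3 = XOR(b, g2) must be 0, so b and g2 are equal.
Enumerating the 32 input combinations, 8 give g4 = 1 and 24 give g4 = 0.

8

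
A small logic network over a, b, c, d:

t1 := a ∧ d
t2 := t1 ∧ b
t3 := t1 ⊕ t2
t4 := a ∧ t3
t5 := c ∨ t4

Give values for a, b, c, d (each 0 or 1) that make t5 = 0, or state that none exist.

a=0, b=1, c=0, d=0

t5 = c ∨ t4 must be 0, so both c = 0 and t4 = 0.
t4 = a ∧ t3 must be 0, so at least one of a, t3 is 0.
Check with a=0, b=1, c=0, d=0:
t1 = a ∧ d = 0 ∧ 0 = 0
t2 = t1 ∧ b = 0 ∧ 1 = 0
t3 = t1 ⊕ t2 = 0 ⊕ 0 = 0
t4 = a ∧ t3 = 0 ∧ 0 = 0
t5 = c ∨ t4 = 0 ∨ 0 = 0
So t5 = 0 as required.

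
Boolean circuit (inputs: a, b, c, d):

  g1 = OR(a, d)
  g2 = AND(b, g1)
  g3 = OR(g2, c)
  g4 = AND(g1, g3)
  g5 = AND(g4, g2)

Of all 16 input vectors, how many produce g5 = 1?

g5 = AND(g4, g2) must be 1, so both g4 = 1 and g2 = 1.
g4 = AND(g1, g3) must be 1, so both g1 = 1 and g3 = 1.
Enumerating the 16 input combinations, 6 give g5 = 1 and 10 give g5 = 0.

6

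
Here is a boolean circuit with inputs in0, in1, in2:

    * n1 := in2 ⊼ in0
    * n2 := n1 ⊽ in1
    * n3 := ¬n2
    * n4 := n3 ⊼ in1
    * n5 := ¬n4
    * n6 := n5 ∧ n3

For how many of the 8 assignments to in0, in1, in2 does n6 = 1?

4

n6 = n5 ∧ n3 must be 1, so both n5 = 1 and n3 = 1.
n5 = ¬n4 must be 1, so n4 = 0.
n3 = ¬n2 must be 1, so n2 = 0.
Satisfying assignments:
  in0=0, in1=1, in2=0
  in0=0, in1=1, in2=1
  in0=1, in1=1, in2=0
  in0=1, in1=1, in2=1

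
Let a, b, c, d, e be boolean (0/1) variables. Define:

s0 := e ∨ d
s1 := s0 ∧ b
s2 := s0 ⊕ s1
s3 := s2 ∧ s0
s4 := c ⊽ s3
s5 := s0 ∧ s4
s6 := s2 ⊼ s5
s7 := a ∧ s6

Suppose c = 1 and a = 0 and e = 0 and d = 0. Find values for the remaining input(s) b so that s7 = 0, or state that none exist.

b=1

s7 = a ∧ s6 must be 0, so at least one of a, s6 is 0.
Check with c = 1 and a = 0 and e = 0 and d = 0 and b=1:
s0 = e ∨ d = 0 ∨ 0 = 0
s1 = s0 ∧ b = 0 ∧ 1 = 0
s2 = s0 ⊕ s1 = 0 ⊕ 0 = 0
s3 = s2 ∧ s0 = 0 ∧ 0 = 0
s4 = c ⊽ s3 = 1 ⊽ 0 = 0
s5 = s0 ∧ s4 = 0 ∧ 0 = 0
s6 = s2 ⊼ s5 = 0 ⊼ 0 = 1
s7 = a ∧ s6 = 0 ∧ 1 = 0
So s7 = 0.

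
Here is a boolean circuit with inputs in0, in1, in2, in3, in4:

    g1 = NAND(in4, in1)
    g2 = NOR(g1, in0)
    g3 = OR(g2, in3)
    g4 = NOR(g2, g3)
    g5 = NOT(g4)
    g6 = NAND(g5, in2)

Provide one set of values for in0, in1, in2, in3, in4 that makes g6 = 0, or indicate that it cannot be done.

in0=0 in1=1 in2=1 in3=1 in4=0

g6 = NAND(g5, in2) must be 0, so both g5 = 1 and in2 = 1.
Check with in0=0 in1=1 in2=1 in3=1 in4=0:
g1 = NAND(in4, in1) = NAND(0, 1) = 1
g2 = NOR(g1, in0) = NOR(1, 0) = 0
g3 = OR(g2, in3) = OR(0, 1) = 1
g4 = NOR(g2, g3) = NOR(0, 1) = 0
g5 = NOT(g4) = NOT 0 = 1
g6 = NAND(g5, in2) = NAND(1, 1) = 0
So g6 = 0 as required.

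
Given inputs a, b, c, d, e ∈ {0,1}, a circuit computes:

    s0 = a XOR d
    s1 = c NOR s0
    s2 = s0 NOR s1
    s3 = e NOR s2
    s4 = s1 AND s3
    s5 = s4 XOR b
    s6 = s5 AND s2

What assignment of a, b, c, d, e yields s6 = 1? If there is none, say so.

a=0 b=1 c=1 d=0 e=0

Check with a=0 b=1 c=1 d=0 e=0:
s0 = a XOR d = 0 XOR 0 = 0
s1 = c NOR s0 = 1 NOR 0 = 0
s2 = s0 NOR s1 = 0 NOR 0 = 1
s3 = e NOR s2 = 0 NOR 1 = 0
s4 = s1 AND s3 = 0 AND 0 = 0
s5 = s4 XOR b = 0 XOR 1 = 1
s6 = s5 AND s2 = 1 AND 1 = 1
So s6 = 1 as required.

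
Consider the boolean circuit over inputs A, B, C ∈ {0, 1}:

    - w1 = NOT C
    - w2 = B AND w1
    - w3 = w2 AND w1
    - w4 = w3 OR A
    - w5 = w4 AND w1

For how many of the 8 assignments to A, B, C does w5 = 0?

5

w5 = w4 AND w1 must be 0, so at least one of w4, w1 is 0.
Enumerating the 8 input combinations, 5 give w5 = 0 and 3 give w5 = 1.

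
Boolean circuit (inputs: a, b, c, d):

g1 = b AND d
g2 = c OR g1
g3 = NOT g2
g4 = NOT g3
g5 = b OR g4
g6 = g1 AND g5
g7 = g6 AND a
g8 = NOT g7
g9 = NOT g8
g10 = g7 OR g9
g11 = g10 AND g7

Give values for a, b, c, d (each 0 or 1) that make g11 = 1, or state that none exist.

a=1, b=1, c=0, d=1

Check with a=1, b=1, c=0, d=1:
g1 = b AND d = 1 AND 1 = 1
g2 = c OR g1 = 0 OR 1 = 1
g3 = NOT g2 = NOT 1 = 0
g4 = NOT g3 = NOT 0 = 1
g5 = b OR g4 = 1 OR 1 = 1
g6 = g1 AND g5 = 1 AND 1 = 1
g7 = g6 AND a = 1 AND 1 = 1
g8 = NOT g7 = NOT 1 = 0
g9 = NOT g8 = NOT 0 = 1
g10 = g7 OR g9 = 1 OR 1 = 1
g11 = g10 AND g7 = 1 AND 1 = 1
So g11 = 1 as required.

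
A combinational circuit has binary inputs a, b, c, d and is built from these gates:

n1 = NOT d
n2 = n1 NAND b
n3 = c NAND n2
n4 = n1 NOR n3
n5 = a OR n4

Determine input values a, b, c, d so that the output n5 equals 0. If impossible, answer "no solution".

a=0, b=1, c=0, d=0

n5 = a OR n4 must be 0, so both a = 0 and n4 = 0.
Check with a=0, b=1, c=0, d=0:
n1 = NOT d = NOT 0 = 1
n2 = n1 NAND b = 1 NAND 1 = 0
n3 = c NAND n2 = 0 NAND 0 = 1
n4 = n1 NOR n3 = 1 NOR 1 = 0
n5 = a OR n4 = 0 OR 0 = 0
So n5 = 0 as required.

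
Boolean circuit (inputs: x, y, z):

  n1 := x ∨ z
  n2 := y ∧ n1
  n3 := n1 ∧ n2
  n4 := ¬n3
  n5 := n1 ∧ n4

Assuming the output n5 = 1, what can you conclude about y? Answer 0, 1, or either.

n5 = n1 ∧ n4 must be 1, so both n1 = 1 and n4 = 1.
Every assignment with n5 = 1 has y = 0; there are 3 such assignment(s).
  x=0, y=0, z=1
  x=1, y=0, z=0
  x=1, y=0, z=1

0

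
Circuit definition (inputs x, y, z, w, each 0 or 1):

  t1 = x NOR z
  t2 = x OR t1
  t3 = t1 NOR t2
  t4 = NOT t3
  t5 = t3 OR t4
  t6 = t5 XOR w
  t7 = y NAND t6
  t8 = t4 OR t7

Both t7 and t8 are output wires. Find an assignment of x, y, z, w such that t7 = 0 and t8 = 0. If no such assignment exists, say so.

Check with x=0 y=1 z=1 w=0:
t1 = x NOR z = 0 NOR 1 = 0
t2 = x OR t1 = 0 OR 0 = 0
t3 = t1 NOR t2 = 0 NOR 0 = 1
t4 = NOT t3 = NOT 1 = 0
t5 = t3 OR t4 = 1 OR 0 = 1
t6 = t5 XOR w = 1 XOR 0 = 1
t7 = y NAND t6 = 1 NAND 1 = 0
t8 = t4 OR t7 = 0 OR 0 = 0
So t7 = 0 and t8 = 0.

x=0 y=1 z=1 w=0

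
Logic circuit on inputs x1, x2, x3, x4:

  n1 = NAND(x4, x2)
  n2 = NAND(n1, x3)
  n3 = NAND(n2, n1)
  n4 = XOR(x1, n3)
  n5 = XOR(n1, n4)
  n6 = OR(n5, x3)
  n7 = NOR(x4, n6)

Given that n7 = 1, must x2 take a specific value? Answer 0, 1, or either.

Both values of x2 occur among assignments with n7 = 1:
  x2=0: x1=1, x2=0, x3=0, x4=0
  x2=1: x1=1, x2=1, x3=0, x4=0

either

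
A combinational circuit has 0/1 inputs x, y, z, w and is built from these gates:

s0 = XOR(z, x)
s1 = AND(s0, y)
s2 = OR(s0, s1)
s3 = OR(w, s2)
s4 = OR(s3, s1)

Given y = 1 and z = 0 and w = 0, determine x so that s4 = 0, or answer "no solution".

x=0

s4 = OR(s3, s1) must be 0, so both s3 = 0 and s1 = 0.
Check with y = 1 and z = 0 and w = 0 and x=0:
s0 = XOR(z, x) = XOR(0, 0) = 0
s1 = AND(s0, y) = AND(0, 1) = 0
s2 = OR(s0, s1) = OR(0, 0) = 0
s3 = OR(w, s2) = OR(0, 0) = 0
s4 = OR(s3, s1) = OR(0, 0) = 0
So s4 = 0.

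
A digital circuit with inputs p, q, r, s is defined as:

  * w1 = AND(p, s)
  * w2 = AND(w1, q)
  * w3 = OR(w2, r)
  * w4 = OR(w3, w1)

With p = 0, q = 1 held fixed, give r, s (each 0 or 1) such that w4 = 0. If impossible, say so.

r=0, s=1

w4 = OR(w3, w1) must be 0, so both w3 = 0 and w1 = 0.
Check with p = 0, q = 1 and r=0, s=1:
w1 = AND(p, s) = AND(0, 1) = 0
w2 = AND(w1, q) = AND(0, 1) = 0
w3 = OR(w2, r) = OR(0, 0) = 0
w4 = OR(w3, w1) = OR(0, 0) = 0
So w4 = 0.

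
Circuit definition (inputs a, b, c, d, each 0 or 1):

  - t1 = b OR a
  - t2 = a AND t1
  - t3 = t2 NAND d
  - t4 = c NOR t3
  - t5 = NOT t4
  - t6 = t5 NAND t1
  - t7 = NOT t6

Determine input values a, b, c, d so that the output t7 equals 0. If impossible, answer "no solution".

t7 = NOT t6 must be 0, so t6 = 1.
t6 = t5 NAND t1 must be 1, so at least one of t5, t1 is 0.
Check with a=0 b=0 c=0 d=1:
t1 = b OR a = 0 OR 0 = 0
t2 = a AND t1 = 0 AND 0 = 0
t3 = t2 NAND d = 0 NAND 1 = 1
t4 = c NOR t3 = 0 NOR 1 = 0
t5 = NOT t4 = NOT 0 = 1
t6 = t5 NAND t1 = 1 NAND 0 = 1
t7 = NOT t6 = NOT 1 = 0
So t7 = 0 as required.

a=0 b=0 c=0 d=1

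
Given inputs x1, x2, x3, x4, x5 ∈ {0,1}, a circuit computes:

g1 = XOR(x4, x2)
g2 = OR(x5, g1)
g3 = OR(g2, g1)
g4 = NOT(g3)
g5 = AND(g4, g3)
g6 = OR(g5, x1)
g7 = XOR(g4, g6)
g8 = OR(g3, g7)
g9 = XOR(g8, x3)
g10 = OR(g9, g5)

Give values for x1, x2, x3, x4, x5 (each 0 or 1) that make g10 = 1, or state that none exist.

x1=0 x2=1 x3=0 x4=1 x5=1

g10 = OR(g9, g5) must be 1, so at least one of g9, g5 is 1.
Check with x1=0 x2=1 x3=0 x4=1 x5=1:
g1 = XOR(x4, x2) = XOR(1, 1) = 0
g2 = OR(x5, g1) = OR(1, 0) = 1
g3 = OR(g2, g1) = OR(1, 0) = 1
g4 = NOT(g3) = NOT 1 = 0
g5 = AND(g4, g3) = AND(0, 1) = 0
g6 = OR(g5, x1) = OR(0, 0) = 0
g7 = XOR(g4, g6) = XOR(0, 0) = 0
g8 = OR(g3, g7) = OR(1, 0) = 1
g9 = XOR(g8, x3) = XOR(1, 0) = 1
g10 = OR(g9, g5) = OR(1, 0) = 1
So g10 = 1 as required.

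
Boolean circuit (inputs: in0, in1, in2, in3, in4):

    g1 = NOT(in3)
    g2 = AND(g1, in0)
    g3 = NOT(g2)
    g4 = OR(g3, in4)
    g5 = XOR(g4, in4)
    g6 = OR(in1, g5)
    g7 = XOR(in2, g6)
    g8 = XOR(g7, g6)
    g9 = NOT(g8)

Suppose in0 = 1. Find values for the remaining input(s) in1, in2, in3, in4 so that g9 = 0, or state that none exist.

g9 = NOT(g8) must be 0, so g8 = 1.
Check with in0 = 1 and in1=1, in2=1, in3=0, in4=1:
g1 = NOT(in3) = NOT 0 = 1
g2 = AND(g1, in0) = AND(1, 1) = 1
g3 = NOT(g2) = NOT 1 = 0
g4 = OR(g3, in4) = OR(0, 1) = 1
g5 = XOR(g4, in4) = XOR(1, 1) = 0
g6 = OR(in1, g5) = OR(1, 0) = 1
g7 = XOR(in2, g6) = XOR(1, 1) = 0
g8 = XOR(g7, g6) = XOR(0, 1) = 1
g9 = NOT(g8) = NOT 1 = 0
So g9 = 0.

in1=1 in2=1 in3=0 in4=1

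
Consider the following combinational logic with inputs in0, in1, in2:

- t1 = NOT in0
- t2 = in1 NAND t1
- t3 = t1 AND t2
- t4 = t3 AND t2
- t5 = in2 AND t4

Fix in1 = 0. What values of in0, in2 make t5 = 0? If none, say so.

in0=1 in2=0

t5 = in2 AND t4 must be 0, so at least one of in2, t4 is 0.
Check with in1 = 0 and in0=1, in2=0:
t1 = NOT in0 = NOT 1 = 0
t2 = in1 NAND t1 = 0 NAND 0 = 1
t3 = t1 AND t2 = 0 AND 1 = 0
t4 = t3 AND t2 = 0 AND 1 = 0
t5 = in2 AND t4 = 0 AND 0 = 0
So t5 = 0.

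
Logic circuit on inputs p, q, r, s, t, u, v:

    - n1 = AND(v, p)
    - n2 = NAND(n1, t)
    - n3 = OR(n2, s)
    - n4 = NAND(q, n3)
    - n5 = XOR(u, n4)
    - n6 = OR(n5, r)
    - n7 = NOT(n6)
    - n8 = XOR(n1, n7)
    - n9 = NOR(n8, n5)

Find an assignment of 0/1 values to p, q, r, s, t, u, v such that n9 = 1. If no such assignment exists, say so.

n9 = NOR(n8, n5) must be 1, so both n8 = 0 and n5 = 0.
n8 = XOR(n1, n7) must be 0, so n1 and n7 are equal.
n5 = XOR(u, n4) must be 0, so u and n4 are equal.
Check with p=0 q=0 r=1 s=1 t=1 u=1 v=1:
n1 = AND(v, p) = AND(1, 0) = 0
n2 = NAND(n1, t) = NAND(0, 1) = 1
n3 = OR(n2, s) = OR(1, 1) = 1
n4 = NAND(q, n3) = NAND(0, 1) = 1
n5 = XOR(u, n4) = XOR(1, 1) = 0
n6 = OR(n5, r) = OR(0, 1) = 1
n7 = NOT(n6) = NOT 1 = 0
n8 = XOR(n1, n7) = XOR(0, 0) = 0
n9 = NOR(n8, n5) = NOR(0, 0) = 1
So n9 = 1 as required.

p=0 q=0 r=1 s=1 t=1 u=1 v=1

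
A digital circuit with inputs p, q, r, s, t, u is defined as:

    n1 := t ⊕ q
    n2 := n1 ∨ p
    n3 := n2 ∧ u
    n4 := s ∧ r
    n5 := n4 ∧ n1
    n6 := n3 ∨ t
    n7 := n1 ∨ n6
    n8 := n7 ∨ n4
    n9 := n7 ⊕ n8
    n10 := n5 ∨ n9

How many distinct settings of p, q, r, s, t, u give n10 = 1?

11

n10 = n5 ∨ n9 must be 1, so at least one of n5, n9 is 1.
Enumerating the 64 input combinations, 11 give n10 = 1 and 53 give n10 = 0.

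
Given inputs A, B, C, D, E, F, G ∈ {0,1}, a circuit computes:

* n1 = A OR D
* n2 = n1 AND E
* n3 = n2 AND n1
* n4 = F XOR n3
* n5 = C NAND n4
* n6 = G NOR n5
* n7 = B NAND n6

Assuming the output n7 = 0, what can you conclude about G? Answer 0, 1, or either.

n7 = B NAND n6 must be 0, so both B = 1 and n6 = 1.
n6 = G NOR n5 must be 1, so both G = 0 and n5 = 0.
n5 = C NAND n4 must be 0, so both C = 1 and n4 = 1.
Every assignment with n7 = 0 has G = 0; there are 8 such assignment(s).

0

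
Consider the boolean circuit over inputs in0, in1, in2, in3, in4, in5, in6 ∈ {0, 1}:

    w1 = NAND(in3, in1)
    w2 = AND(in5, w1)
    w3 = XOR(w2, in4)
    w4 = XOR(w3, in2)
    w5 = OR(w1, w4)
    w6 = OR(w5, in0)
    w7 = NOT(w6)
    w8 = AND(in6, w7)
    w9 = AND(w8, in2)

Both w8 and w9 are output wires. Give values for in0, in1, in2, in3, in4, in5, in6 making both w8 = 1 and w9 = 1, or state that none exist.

Check with in0=0, in1=1, in2=1, in3=1, in4=1, in5=0, in6=1:
w1 = NAND(in3, in1) = NAND(1, 1) = 0
w2 = AND(in5, w1) = AND(0, 0) = 0
w3 = XOR(w2, in4) = XOR(0, 1) = 1
w4 = XOR(w3, in2) = XOR(1, 1) = 0
w5 = OR(w1, w4) = OR(0, 0) = 0
w6 = OR(w5, in0) = OR(0, 0) = 0
w7 = NOT(w6) = NOT 0 = 1
w8 = AND(in6, w7) = AND(1, 1) = 1
w9 = AND(w8, in2) = AND(1, 1) = 1
So w8 = 1 and w9 = 1.

in0=0, in1=1, in2=1, in3=1, in4=1, in5=0, in6=1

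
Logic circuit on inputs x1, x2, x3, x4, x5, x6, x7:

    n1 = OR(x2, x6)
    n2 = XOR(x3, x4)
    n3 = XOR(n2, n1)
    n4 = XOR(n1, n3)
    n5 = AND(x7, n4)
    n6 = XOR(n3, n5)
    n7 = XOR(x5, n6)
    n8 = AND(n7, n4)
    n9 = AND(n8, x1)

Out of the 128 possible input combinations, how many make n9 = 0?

112

n9 = AND(n8, x1) must be 0, so at least one of n8, x1 is 0.
Enumerating the 128 input combinations, 112 give n9 = 0 and 16 give n9 = 1.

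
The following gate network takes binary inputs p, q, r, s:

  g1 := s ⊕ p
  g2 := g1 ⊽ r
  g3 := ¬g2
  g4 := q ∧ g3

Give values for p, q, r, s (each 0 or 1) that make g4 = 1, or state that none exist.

p=1 q=1 r=1 s=0

g4 = q ∧ g3 must be 1, so both q = 1 and g3 = 1.
Check with p=1 q=1 r=1 s=0:
g1 = s ⊕ p = 0 ⊕ 1 = 1
g2 = g1 ⊽ r = 1 ⊽ 1 = 0
g3 = ¬g2 = ¬0 = 1
g4 = q ∧ g3 = 1 ∧ 1 = 1
So g4 = 1 as required.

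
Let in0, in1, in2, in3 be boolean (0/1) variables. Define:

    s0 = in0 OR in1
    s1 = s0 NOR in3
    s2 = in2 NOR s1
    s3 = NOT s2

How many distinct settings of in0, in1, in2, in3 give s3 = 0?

7

s3 = NOT s2 must be 0, so s2 = 1.
s2 = in2 NOR s1 must be 1, so both in2 = 0 and s1 = 0.
s1 = s0 NOR in3 must be 0, so at least one of s0, in3 is 1.
Enumerating the 16 input combinations, 7 give s3 = 0 and 9 give s3 = 1.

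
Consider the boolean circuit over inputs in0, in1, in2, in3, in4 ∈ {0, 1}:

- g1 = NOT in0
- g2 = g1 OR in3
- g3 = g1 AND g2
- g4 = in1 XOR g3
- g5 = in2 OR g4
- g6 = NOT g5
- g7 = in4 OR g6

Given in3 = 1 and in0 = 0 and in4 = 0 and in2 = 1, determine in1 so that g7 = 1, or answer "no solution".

no solution exists

With in3 = 1 and in0 = 0 and in4 = 0 and in2 = 1 fixed, none of the 2 settings of in1 give g7 = 1.
For example, with in1=1:
g1 = NOT in0 = NOT 0 = 1
g2 = g1 OR in3 = 1 OR 1 = 1
g3 = g1 AND g2 = 1 AND 1 = 1
g4 = in1 XOR g3 = 1 XOR 1 = 0
g5 = in2 OR g4 = 1 OR 0 = 1
g6 = NOT g5 = NOT 1 = 0
g7 = in4 OR g6 = 0 OR 0 = 0
giving g7 = 0 ≠ 1.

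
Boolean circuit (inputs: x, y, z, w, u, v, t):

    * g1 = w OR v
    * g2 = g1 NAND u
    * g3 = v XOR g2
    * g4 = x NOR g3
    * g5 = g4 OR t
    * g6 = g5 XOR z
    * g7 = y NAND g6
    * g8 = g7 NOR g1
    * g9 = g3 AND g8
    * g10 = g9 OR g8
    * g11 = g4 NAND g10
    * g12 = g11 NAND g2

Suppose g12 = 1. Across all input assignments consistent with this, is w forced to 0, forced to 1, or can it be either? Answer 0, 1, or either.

either

Both values of w occur among assignments with g12 = 1:
  w=0: x=0, y=0, z=0, w=0, u=1, v=1, t=0
  w=1: x=0, y=0, z=0, w=1, u=1, v=0, t=0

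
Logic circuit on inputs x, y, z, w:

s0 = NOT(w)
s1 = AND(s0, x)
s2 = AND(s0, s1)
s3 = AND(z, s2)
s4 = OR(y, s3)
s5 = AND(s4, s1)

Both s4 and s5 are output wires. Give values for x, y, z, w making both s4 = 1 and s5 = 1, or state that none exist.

x=1, y=1, z=0, w=0

Check with x=1, y=1, z=0, w=0:
s0 = NOT(w) = NOT 0 = 1
s1 = AND(s0, x) = AND(1, 1) = 1
s2 = AND(s0, s1) = AND(1, 1) = 1
s3 = AND(z, s2) = AND(0, 1) = 0
s4 = OR(y, s3) = OR(1, 0) = 1
s5 = AND(s4, s1) = AND(1, 1) = 1
So s4 = 1 and s5 = 1.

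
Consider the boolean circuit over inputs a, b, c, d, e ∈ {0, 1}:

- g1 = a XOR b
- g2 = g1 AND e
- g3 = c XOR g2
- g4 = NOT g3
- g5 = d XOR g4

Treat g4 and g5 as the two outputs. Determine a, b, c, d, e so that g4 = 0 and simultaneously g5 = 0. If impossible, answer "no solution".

Check with a=1, b=0, c=1, d=0, e=0:
g1 = a XOR b = 1 XOR 0 = 1
g2 = g1 AND e = 1 AND 0 = 0
g3 = c XOR g2 = 1 XOR 0 = 1
g4 = NOT g3 = NOT 1 = 0
g5 = d XOR g4 = 0 XOR 0 = 0
So g4 = 0 and g5 = 0.

a=1, b=0, c=1, d=0, e=0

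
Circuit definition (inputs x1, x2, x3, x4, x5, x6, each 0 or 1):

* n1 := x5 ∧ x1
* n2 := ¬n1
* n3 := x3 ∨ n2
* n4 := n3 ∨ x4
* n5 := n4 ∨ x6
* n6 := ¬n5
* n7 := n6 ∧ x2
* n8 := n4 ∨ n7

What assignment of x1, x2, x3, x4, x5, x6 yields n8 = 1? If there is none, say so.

x1=0 x2=0 x3=0 x4=1 x5=1 x6=1

n8 = n4 ∨ n7 must be 1, so at least one of n4, n7 is 1.
Check with x1=0 x2=0 x3=0 x4=1 x5=1 x6=1:
n1 = x5 ∧ x1 = 1 ∧ 0 = 0
n2 = ¬n1 = ¬0 = 1
n3 = x3 ∨ n2 = 0 ∨ 1 = 1
n4 = n3 ∨ x4 = 1 ∨ 1 = 1
n5 = n4 ∨ x6 = 1 ∨ 1 = 1
n6 = ¬n5 = ¬1 = 0
n7 = n6 ∧ x2 = 0 ∧ 0 = 0
n8 = n4 ∨ n7 = 1 ∨ 0 = 1
So n8 = 1 as required.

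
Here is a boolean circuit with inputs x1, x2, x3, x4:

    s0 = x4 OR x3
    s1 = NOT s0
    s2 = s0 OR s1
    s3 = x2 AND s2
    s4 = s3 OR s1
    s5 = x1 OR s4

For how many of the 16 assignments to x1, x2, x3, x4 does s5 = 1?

13

s5 = x1 OR s4 must be 1, so at least one of x1, s4 is 1.
Enumerating the 16 input combinations, 13 give s5 = 1 and 3 give s5 = 0.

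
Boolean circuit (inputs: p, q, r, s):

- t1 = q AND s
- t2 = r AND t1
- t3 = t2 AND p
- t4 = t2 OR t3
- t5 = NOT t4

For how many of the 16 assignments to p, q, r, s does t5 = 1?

t5 = NOT t4 must be 1, so t4 = 0.
Enumerating the 16 input combinations, 14 give t5 = 1 and 2 give t5 = 0.

14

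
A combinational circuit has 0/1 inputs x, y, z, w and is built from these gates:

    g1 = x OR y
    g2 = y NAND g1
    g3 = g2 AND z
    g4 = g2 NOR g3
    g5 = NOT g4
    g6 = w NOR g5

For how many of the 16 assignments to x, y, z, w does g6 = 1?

g6 = w NOR g5 must be 1, so both w = 0 and g5 = 0.
Satisfying assignments:
  x=0, y=1, z=0, w=0
  x=0, y=1, z=1, w=0
  x=1, y=1, z=0, w=0
  x=1, y=1, z=1, w=0

4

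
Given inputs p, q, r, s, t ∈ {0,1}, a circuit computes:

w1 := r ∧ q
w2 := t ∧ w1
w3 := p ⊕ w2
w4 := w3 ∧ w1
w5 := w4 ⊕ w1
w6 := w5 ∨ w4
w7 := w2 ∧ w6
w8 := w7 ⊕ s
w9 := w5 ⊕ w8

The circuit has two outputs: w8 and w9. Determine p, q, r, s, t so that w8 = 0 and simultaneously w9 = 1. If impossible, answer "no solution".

p=1 q=1 r=1 s=1 t=1

Check with p=1 q=1 r=1 s=1 t=1:
w1 = r ∧ q = 1 ∧ 1 = 1
w2 = t ∧ w1 = 1 ∧ 1 = 1
w3 = p ⊕ w2 = 1 ⊕ 1 = 0
w4 = w3 ∧ w1 = 0 ∧ 1 = 0
w5 = w4 ⊕ w1 = 0 ⊕ 1 = 1
w6 = w5 ∨ w4 = 1 ∨ 0 = 1
w7 = w2 ∧ w6 = 1 ∧ 1 = 1
w8 = w7 ⊕ s = 1 ⊕ 1 = 0
w9 = w5 ⊕ w8 = 1 ⊕ 0 = 1
So w8 = 0 and w9 = 1.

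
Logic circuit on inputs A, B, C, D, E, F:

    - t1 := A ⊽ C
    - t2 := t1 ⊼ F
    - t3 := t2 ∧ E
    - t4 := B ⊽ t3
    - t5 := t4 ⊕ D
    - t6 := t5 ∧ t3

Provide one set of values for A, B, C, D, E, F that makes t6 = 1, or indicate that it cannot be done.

A=0 B=1 C=0 D=1 E=1 F=0

t6 = t5 ∧ t3 must be 1, so both t5 = 1 and t3 = 1.
t5 = t4 ⊕ D must be 1, so t4 and D differ.
Check with A=0 B=1 C=0 D=1 E=1 F=0:
t1 = A ⊽ C = 0 ⊽ 0 = 1
t2 = t1 ⊼ F = 1 ⊼ 0 = 1
t3 = t2 ∧ E = 1 ∧ 1 = 1
t4 = B ⊽ t3 = 1 ⊽ 1 = 0
t5 = t4 ⊕ D = 0 ⊕ 1 = 1
t6 = t5 ∧ t3 = 1 ∧ 1 = 1
So t6 = 1 as required.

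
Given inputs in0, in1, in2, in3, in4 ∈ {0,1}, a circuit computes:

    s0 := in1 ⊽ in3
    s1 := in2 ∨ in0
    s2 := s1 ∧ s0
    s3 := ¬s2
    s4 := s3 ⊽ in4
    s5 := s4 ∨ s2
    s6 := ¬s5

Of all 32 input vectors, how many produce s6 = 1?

26

s6 = ¬s5 must be 1, so s5 = 0.
s5 = s4 ∨ s2 must be 0, so both s4 = 0 and s2 = 0.
Enumerating the 32 input combinations, 26 give s6 = 1 and 6 give s6 = 0.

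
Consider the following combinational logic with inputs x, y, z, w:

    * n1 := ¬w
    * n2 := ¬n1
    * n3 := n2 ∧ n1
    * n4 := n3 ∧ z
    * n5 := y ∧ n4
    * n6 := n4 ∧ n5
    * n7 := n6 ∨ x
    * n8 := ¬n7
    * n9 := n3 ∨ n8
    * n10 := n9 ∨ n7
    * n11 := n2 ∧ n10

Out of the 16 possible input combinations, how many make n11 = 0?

n11 = n2 ∧ n10 must be 0, so at least one of n2, n10 is 0.
Enumerating the 16 input combinations, 8 give n11 = 0 and 8 give n11 = 1.

8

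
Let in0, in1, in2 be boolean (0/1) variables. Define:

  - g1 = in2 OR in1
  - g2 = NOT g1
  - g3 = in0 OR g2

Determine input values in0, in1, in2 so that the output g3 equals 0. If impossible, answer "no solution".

in0=0, in1=1, in2=1

Check with in0=0, in1=1, in2=1:
g1 = in2 OR in1 = 1 OR 1 = 1
g2 = NOT g1 = NOT 1 = 0
g3 = in0 OR g2 = 0 OR 0 = 0
So g3 = 0 as required.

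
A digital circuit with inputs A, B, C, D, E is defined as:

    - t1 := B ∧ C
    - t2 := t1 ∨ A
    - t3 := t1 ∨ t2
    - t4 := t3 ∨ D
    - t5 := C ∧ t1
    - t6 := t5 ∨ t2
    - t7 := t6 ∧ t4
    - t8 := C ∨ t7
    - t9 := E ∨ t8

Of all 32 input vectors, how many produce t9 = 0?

t9 = E ∨ t8 must be 0, so both E = 0 and t8 = 0.
t8 = C ∨ t7 must be 0, so both C = 0 and t7 = 0.
Enumerating the 32 input combinations, 4 give t9 = 0 and 28 give t9 = 1.

4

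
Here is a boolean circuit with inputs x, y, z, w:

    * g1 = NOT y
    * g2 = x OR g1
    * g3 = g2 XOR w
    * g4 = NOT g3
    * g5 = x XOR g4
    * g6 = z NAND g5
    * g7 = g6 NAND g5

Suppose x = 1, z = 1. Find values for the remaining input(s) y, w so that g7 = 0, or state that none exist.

With x = 1, z = 1 fixed, none of the 4 settings of y, w give g7 = 0.
For example, with y=0, w=0:
g1 = NOT y = NOT 0 = 1
g2 = x OR g1 = 1 OR 1 = 1
g3 = g2 XOR w = 1 XOR 0 = 1
g4 = NOT g3 = NOT 1 = 0
g5 = x XOR g4 = 1 XOR 0 = 1
g6 = z NAND g5 = 1 NAND 1 = 0
g7 = g6 NAND g5 = 0 NAND 1 = 1
giving g7 = 1 ≠ 0.

no solution exists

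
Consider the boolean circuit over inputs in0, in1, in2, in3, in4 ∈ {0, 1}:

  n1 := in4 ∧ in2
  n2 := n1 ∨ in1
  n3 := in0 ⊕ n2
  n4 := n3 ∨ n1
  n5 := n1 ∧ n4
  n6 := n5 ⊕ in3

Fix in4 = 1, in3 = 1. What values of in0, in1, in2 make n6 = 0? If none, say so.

in0=0, in1=1, in2=1

Check with in4 = 1, in3 = 1 and in0=0, in1=1, in2=1:
n1 = in4 ∧ in2 = 1 ∧ 1 = 1
n2 = n1 ∨ in1 = 1 ∨ 1 = 1
n3 = in0 ⊕ n2 = 0 ⊕ 1 = 1
n4 = n3 ∨ n1 = 1 ∨ 1 = 1
n5 = n1 ∧ n4 = 1 ∧ 1 = 1
n6 = n5 ⊕ in3 = 1 ⊕ 1 = 0
So n6 = 0.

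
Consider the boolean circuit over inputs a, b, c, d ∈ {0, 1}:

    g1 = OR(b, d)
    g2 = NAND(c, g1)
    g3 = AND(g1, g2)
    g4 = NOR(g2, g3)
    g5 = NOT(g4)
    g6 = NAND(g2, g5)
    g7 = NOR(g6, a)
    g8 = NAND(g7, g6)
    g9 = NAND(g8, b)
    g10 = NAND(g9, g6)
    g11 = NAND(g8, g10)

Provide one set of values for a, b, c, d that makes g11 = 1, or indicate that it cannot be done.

a=0 b=0 c=1 d=1

Check with a=0 b=0 c=1 d=1:
g1 = OR(b, d) = OR(0, 1) = 1
g2 = NAND(c, g1) = NAND(1, 1) = 0
g3 = AND(g1, g2) = AND(1, 0) = 0
g4 = NOR(g2, g3) = NOR(0, 0) = 1
g5 = NOT(g4) = NOT 1 = 0
g6 = NAND(g2, g5) = NAND(0, 0) = 1
g7 = NOR(g6, a) = NOR(1, 0) = 0
g8 = NAND(g7, g6) = NAND(0, 1) = 1
g9 = NAND(g8, b) = NAND(1, 0) = 1
g10 = NAND(g9, g6) = NAND(1, 1) = 0
g11 = NAND(g8, g10) = NAND(1, 0) = 1
So g11 = 1 as required.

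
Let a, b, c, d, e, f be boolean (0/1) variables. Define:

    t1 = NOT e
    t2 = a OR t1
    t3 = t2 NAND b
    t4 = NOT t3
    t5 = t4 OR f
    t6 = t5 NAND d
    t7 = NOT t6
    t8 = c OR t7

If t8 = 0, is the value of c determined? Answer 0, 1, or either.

t8 = c OR t7 must be 0, so both c = 0 and t7 = 0.
t7 = NOT t6 must be 0, so t6 = 1.
t6 = t5 NAND d must be 1, so at least one of t5, d is 0.
Every assignment with t8 = 0 has c = 0; there are 21 such assignment(s).

0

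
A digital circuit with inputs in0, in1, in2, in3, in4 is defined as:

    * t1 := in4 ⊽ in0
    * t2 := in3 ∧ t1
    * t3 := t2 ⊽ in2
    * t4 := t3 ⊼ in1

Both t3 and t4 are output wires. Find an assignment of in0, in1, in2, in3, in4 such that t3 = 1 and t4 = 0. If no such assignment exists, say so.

in0=1 in1=1 in2=0 in3=1 in4=1

Check with in0=1 in1=1 in2=0 in3=1 in4=1:
t1 = in4 ⊽ in0 = 1 ⊽ 1 = 0
t2 = in3 ∧ t1 = 1 ∧ 0 = 0
t3 = t2 ⊽ in2 = 0 ⊽ 0 = 1
t4 = t3 ⊼ in1 = 1 ⊼ 1 = 0
So t3 = 1 and t4 = 0.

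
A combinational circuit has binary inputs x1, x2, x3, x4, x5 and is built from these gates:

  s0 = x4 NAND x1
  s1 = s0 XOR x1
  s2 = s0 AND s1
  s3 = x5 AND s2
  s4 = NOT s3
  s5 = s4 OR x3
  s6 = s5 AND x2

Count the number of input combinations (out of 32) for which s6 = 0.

s6 = s5 AND x2 must be 0, so at least one of s5, x2 is 0.
Enumerating the 32 input combinations, 18 give s6 = 0 and 14 give s6 = 1.

18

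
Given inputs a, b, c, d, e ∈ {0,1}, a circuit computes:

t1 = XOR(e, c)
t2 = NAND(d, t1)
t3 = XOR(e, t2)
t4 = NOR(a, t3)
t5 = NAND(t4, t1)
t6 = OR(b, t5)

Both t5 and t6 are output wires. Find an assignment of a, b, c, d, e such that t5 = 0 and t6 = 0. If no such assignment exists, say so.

Check with a=0, b=0, c=1, d=1, e=0:
t1 = XOR(e, c) = XOR(0, 1) = 1
t2 = NAND(d, t1) = NAND(1, 1) = 0
t3 = XOR(e, t2) = XOR(0, 0) = 0
t4 = NOR(a, t3) = NOR(0, 0) = 1
t5 = NAND(t4, t1) = NAND(1, 1) = 0
t6 = OR(b, t5) = OR(0, 0) = 0
So t5 = 0 and t6 = 0.

a=0, b=0, c=1, d=1, e=0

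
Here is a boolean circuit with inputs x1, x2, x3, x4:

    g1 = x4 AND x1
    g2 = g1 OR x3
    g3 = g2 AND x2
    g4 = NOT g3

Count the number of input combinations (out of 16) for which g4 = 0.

5

g4 = NOT g3 must be 0, so g3 = 1.
Enumerating the 16 input combinations, 5 give g4 = 0 and 11 give g4 = 1.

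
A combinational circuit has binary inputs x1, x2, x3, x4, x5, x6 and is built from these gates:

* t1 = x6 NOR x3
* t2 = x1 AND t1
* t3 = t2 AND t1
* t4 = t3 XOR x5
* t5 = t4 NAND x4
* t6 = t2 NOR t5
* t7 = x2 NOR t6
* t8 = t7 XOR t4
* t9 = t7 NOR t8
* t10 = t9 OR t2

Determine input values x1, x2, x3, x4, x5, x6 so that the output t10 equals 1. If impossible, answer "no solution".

Check with x1=1, x2=1, x3=1, x4=0, x5=0, x6=1:
t1 = x6 NOR x3 = 1 NOR 1 = 0
t2 = x1 AND t1 = 1 AND 0 = 0
t3 = t2 AND t1 = 0 AND 0 = 0
t4 = t3 XOR x5 = 0 XOR 0 = 0
t5 = t4 NAND x4 = 0 NAND 0 = 1
t6 = t2 NOR t5 = 0 NOR 1 = 0
t7 = x2 NOR t6 = 1 NOR 0 = 0
t8 = t7 XOR t4 = 0 XOR 0 = 0
t9 = t7 NOR t8 = 0 NOR 0 = 1
t10 = t9 OR t2 = 1 OR 0 = 1
So t10 = 1 as required.

x1=1, x2=1, x3=1, x4=0, x5=0, x6=1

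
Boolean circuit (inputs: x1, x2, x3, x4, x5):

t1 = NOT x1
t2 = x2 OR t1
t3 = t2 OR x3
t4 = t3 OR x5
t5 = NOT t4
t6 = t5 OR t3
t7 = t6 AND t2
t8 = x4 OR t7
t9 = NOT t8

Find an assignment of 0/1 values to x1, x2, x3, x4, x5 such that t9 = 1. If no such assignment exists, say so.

Check with x1=1, x2=0, x3=1, x4=0, x5=0:
t1 = NOT x1 = NOT 1 = 0
t2 = x2 OR t1 = 0 OR 0 = 0
t3 = t2 OR x3 = 0 OR 1 = 1
t4 = t3 OR x5 = 1 OR 0 = 1
t5 = NOT t4 = NOT 1 = 0
t6 = t5 OR t3 = 0 OR 1 = 1
t7 = t6 AND t2 = 1 AND 0 = 0
t8 = x4 OR t7 = 0 OR 0 = 0
t9 = NOT t8 = NOT 0 = 1
So t9 = 1 as required.

x1=1, x2=0, x3=1, x4=0, x5=0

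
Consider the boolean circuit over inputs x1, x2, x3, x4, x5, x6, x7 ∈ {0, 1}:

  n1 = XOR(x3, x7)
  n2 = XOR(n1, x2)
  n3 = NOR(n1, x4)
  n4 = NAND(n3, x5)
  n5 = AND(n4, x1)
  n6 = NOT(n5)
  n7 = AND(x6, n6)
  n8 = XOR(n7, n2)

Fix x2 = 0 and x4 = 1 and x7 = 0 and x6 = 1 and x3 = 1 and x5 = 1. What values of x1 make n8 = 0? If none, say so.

x1=0

n8 = XOR(n7, n2) must be 0, so n7 and n2 are equal.
Check with x2 = 0 and x4 = 1 and x7 = 0 and x6 = 1 and x3 = 1 and x5 = 1 and x1=0:
n1 = XOR(x3, x7) = XOR(1, 0) = 1
n2 = XOR(n1, x2) = XOR(1, 0) = 1
n3 = NOR(n1, x4) = NOR(1, 1) = 0
n4 = NAND(n3, x5) = NAND(0, 1) = 1
n5 = AND(n4, x1) = AND(1, 0) = 0
n6 = NOT(n5) = NOT 0 = 1
n7 = AND(x6, n6) = AND(1, 1) = 1
n8 = XOR(n7, n2) = XOR(1, 1) = 0
So n8 = 0.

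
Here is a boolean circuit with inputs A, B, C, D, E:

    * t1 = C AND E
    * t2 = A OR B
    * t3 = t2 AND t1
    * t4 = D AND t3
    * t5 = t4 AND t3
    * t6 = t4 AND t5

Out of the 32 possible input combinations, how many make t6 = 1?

3

t6 = t4 AND t5 must be 1, so both t4 = 1 and t5 = 1.
Satisfying assignments:
  A=0, B=1, C=1, D=1, E=1
  A=1, B=0, C=1, D=1, E=1
  A=1, B=1, C=1, D=1, E=1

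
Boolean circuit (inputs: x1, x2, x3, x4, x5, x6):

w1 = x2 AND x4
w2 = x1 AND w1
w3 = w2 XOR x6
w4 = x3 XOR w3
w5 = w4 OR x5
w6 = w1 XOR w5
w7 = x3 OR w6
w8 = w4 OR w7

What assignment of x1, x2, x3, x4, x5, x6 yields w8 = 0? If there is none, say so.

w8 = w4 OR w7 must be 0, so both w4 = 0 and w7 = 0.
Check with x1=0, x2=1, x3=0, x4=1, x5=1, x6=0:
w1 = x2 AND x4 = 1 AND 1 = 1
w2 = x1 AND w1 = 0 AND 1 = 0
w3 = w2 XOR x6 = 0 XOR 0 = 0
w4 = x3 XOR w3 = 0 XOR 0 = 0
w5 = w4 OR x5 = 0 OR 1 = 1
w6 = w1 XOR w5 = 1 XOR 1 = 0
w7 = x3 OR w6 = 0 OR 0 = 0
w8 = w4 OR w7 = 0 OR 0 = 0
So w8 = 0 as required.

x1=0, x2=1, x3=0, x4=1, x5=1, x6=0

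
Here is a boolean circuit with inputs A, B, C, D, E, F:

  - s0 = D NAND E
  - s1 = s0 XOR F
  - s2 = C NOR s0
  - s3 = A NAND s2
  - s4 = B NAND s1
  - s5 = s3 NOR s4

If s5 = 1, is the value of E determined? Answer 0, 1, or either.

s5 = s3 NOR s4 must be 1, so both s3 = 0 and s4 = 0.
Every assignment with s5 = 1 has E = 1; there are 1 such assignment(s).
  A=1, B=1, C=0, D=1, E=1, F=1

1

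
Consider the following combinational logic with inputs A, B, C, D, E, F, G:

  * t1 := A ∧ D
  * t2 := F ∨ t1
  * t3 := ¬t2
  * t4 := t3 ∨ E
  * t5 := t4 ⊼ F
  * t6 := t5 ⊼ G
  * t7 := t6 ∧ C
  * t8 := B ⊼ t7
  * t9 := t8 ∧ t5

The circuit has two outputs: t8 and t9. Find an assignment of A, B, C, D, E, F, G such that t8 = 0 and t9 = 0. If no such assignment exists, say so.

Check with A=0 B=1 C=1 D=1 E=1 F=0 G=0:
t1 = A ∧ D = 0 ∧ 1 = 0
t2 = F ∨ t1 = 0 ∨ 0 = 0
t3 = ¬t2 = ¬0 = 1
t4 = t3 ∨ E = 1 ∨ 1 = 1
t5 = t4 ⊼ F = 1 ⊼ 0 = 1
t6 = t5 ⊼ G = 1 ⊼ 0 = 1
t7 = t6 ∧ C = 1 ∧ 1 = 1
t8 = B ⊼ t7 = 1 ⊼ 1 = 0
t9 = t8 ∧ t5 = 0 ∧ 1 = 0
So t8 = 0 and t9 = 0.

A=0 B=1 C=1 D=1 E=1 F=0 G=0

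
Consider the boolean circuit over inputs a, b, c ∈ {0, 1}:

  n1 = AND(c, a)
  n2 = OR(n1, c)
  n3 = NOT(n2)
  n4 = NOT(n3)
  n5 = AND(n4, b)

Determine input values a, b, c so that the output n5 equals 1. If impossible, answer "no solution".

a=0, b=1, c=1

n5 = AND(n4, b) must be 1, so both n4 = 1 and b = 1.
Check with a=0, b=1, c=1:
n1 = AND(c, a) = AND(1, 0) = 0
n2 = OR(n1, c) = OR(0, 1) = 1
n3 = NOT(n2) = NOT 1 = 0
n4 = NOT(n3) = NOT 0 = 1
n5 = AND(n4, b) = AND(1, 1) = 1
So n5 = 1 as required.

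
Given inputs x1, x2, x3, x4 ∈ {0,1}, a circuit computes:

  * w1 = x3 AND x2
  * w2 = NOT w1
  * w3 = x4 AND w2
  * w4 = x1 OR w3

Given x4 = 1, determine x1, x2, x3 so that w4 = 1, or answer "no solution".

Check with x4 = 1 and x1=1, x2=1, x3=1:
w1 = x3 AND x2 = 1 AND 1 = 1
w2 = NOT w1 = NOT 1 = 0
w3 = x4 AND w2 = 1 AND 0 = 0
w4 = x1 OR w3 = 1 OR 0 = 1
So w4 = 1.

x1=1, x2=1, x3=1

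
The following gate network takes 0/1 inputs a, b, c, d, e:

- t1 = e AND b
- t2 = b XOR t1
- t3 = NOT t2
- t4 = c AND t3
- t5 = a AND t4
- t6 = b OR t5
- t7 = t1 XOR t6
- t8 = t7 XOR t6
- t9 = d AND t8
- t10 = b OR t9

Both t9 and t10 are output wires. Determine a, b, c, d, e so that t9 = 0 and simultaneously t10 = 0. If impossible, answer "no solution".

Check with a=0, b=0, c=1, d=0, e=0:
t1 = e AND b = 0 AND 0 = 0
t2 = b XOR t1 = 0 XOR 0 = 0
t3 = NOT t2 = NOT 0 = 1
t4 = c AND t3 = 1 AND 1 = 1
t5 = a AND t4 = 0 AND 1 = 0
t6 = b OR t5 = 0 OR 0 = 0
t7 = t1 XOR t6 = 0 XOR 0 = 0
t8 = t7 XOR t6 = 0 XOR 0 = 0
t9 = d AND t8 = 0 AND 0 = 0
t10 = b OR t9 = 0 OR 0 = 0
So t9 = 0 and t10 = 0.

a=0, b=0, c=1, d=0, e=0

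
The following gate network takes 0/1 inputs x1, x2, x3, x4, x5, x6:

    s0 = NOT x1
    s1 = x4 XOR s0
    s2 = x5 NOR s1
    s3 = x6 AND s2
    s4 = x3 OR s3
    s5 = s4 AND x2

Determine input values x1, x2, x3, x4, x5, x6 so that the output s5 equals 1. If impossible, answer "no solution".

s5 = s4 AND x2 must be 1, so both s4 = 1 and x2 = 1.
Check with x1=0, x2=1, x3=1, x4=0, x5=1, x6=0:
s0 = NOT x1 = NOT 0 = 1
s1 = x4 XOR s0 = 0 XOR 1 = 1
s2 = x5 NOR s1 = 1 NOR 1 = 0
s3 = x6 AND s2 = 0 AND 0 = 0
s4 = x3 OR s3 = 1 OR 0 = 1
s5 = s4 AND x2 = 1 AND 1 = 1
So s5 = 1 as required.

x1=0, x2=1, x3=1, x4=0, x5=1, x6=0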